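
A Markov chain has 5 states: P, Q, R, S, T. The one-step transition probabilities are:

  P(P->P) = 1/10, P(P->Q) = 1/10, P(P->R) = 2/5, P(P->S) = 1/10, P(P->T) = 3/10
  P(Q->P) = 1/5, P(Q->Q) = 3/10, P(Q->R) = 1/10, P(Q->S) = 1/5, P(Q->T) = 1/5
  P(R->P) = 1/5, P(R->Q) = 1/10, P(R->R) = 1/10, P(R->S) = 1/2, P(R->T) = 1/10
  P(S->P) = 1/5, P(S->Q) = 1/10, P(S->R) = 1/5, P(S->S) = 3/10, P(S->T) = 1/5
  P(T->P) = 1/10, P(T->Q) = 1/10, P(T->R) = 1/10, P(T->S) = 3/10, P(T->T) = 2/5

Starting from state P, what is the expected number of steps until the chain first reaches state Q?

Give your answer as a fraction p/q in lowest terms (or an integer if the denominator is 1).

Let h_i = expected steps to first reach Q from state i.
Boundary: h_Q = 0.
First-step equations for the other states:
  h_P = 1 + 1/10*h_P + 1/10*h_Q + 2/5*h_R + 1/10*h_S + 3/10*h_T
  h_R = 1 + 1/5*h_P + 1/10*h_Q + 1/10*h_R + 1/2*h_S + 1/10*h_T
  h_S = 1 + 1/5*h_P + 1/10*h_Q + 1/5*h_R + 3/10*h_S + 1/5*h_T
  h_T = 1 + 1/10*h_P + 1/10*h_Q + 1/10*h_R + 3/10*h_S + 2/5*h_T

Substituting h_Q = 0 and rearranging gives the linear system (I - Q) h = 1:
  [9/10, -2/5, -1/10, -3/10] . (h_P, h_R, h_S, h_T) = 1
  [-1/5, 9/10, -1/2, -1/10] . (h_P, h_R, h_S, h_T) = 1
  [-1/5, -1/5, 7/10, -1/5] . (h_P, h_R, h_S, h_T) = 1
  [-1/10, -1/10, -3/10, 3/5] . (h_P, h_R, h_S, h_T) = 1

Solving yields:
  h_P = 10
  h_R = 10
  h_S = 10
  h_T = 10

Starting state is P, so the expected hitting time is h_P = 10.

Answer: 10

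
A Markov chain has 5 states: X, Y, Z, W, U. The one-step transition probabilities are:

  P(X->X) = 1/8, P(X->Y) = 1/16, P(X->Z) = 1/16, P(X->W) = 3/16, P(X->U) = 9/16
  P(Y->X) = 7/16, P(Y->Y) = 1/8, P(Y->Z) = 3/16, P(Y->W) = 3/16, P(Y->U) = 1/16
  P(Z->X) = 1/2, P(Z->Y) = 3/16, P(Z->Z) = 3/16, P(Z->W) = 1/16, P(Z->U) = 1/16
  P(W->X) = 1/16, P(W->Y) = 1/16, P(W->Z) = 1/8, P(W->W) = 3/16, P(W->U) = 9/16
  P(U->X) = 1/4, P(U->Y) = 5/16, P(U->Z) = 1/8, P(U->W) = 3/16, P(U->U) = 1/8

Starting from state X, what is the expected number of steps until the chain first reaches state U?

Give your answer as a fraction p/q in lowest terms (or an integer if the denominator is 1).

Let h_i = expected steps to first reach U from state i.
Boundary: h_U = 0.
First-step equations for the other states:
  h_X = 1 + 1/8*h_X + 1/16*h_Y + 1/16*h_Z + 3/16*h_W + 9/16*h_U
  h_Y = 1 + 7/16*h_X + 1/8*h_Y + 3/16*h_Z + 3/16*h_W + 1/16*h_U
  h_Z = 1 + 1/2*h_X + 3/16*h_Y + 3/16*h_Z + 1/16*h_W + 1/16*h_U
  h_W = 1 + 1/16*h_X + 1/16*h_Y + 1/8*h_Z + 3/16*h_W + 9/16*h_U

Substituting h_U = 0 and rearranging gives the linear system (I - Q) h = 1:
  [7/8, -1/16, -1/16, -3/16] . (h_X, h_Y, h_Z, h_W) = 1
  [-7/16, 7/8, -3/16, -3/16] . (h_X, h_Y, h_Z, h_W) = 1
  [-1/2, -3/16, 13/16, -1/16] . (h_X, h_Y, h_Z, h_W) = 1
  [-1/16, -1/16, -1/8, 13/16] . (h_X, h_Y, h_Z, h_W) = 1

Solving yields:
  h_X = 26608/12643
  h_Y = 43120/12643
  h_Z = 44016/12643
  h_W = 27696/12643

Starting state is X, so the expected hitting time is h_X = 26608/12643.

Answer: 26608/12643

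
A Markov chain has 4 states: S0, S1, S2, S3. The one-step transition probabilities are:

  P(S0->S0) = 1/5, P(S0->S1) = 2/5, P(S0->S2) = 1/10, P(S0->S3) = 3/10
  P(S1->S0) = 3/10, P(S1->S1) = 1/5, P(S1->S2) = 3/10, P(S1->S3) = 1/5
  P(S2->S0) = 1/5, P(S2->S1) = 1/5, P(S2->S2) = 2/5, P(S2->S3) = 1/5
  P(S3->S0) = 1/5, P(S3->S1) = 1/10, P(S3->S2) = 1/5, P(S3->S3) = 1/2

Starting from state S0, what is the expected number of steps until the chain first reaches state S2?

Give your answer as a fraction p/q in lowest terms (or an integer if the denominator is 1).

Answer: 310/57

Derivation:
Let h_i = expected steps to first reach S2 from state i.
Boundary: h_S2 = 0.
First-step equations for the other states:
  h_S0 = 1 + 1/5*h_S0 + 2/5*h_S1 + 1/10*h_S2 + 3/10*h_S3
  h_S1 = 1 + 3/10*h_S0 + 1/5*h_S1 + 3/10*h_S2 + 1/5*h_S3
  h_S3 = 1 + 1/5*h_S0 + 1/10*h_S1 + 1/5*h_S2 + 1/2*h_S3

Substituting h_S2 = 0 and rearranging gives the linear system (I - Q) h = 1:
  [4/5, -2/5, -3/10] . (h_S0, h_S1, h_S3) = 1
  [-3/10, 4/5, -1/5] . (h_S0, h_S1, h_S3) = 1
  [-1/5, -1/10, 1/2] . (h_S0, h_S1, h_S3) = 1

Solving yields:
  h_S0 = 310/57
  h_S1 = 260/57
  h_S3 = 290/57

Starting state is S0, so the expected hitting time is h_S0 = 310/57.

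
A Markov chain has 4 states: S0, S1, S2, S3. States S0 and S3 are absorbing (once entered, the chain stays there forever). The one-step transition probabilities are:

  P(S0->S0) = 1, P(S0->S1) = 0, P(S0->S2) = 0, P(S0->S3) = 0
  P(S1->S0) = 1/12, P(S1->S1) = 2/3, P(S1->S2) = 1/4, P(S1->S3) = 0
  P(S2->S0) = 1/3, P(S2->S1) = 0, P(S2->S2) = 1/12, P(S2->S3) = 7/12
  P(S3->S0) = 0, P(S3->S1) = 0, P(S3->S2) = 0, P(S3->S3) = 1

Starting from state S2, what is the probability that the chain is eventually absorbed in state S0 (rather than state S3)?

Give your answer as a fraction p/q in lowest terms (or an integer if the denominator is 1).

Let a_i = P(absorbed in S0 | start in state i).
Boundary conditions: a_S0 = 1, a_S3 = 0.
For each transient state i, a_i = sum_j P(i->j) * a_j:
  a_S1 = 1/12*a_S0 + 2/3*a_S1 + 1/4*a_S2 + 0*a_S3
  a_S2 = 1/3*a_S0 + 0*a_S1 + 1/12*a_S2 + 7/12*a_S3

Substituting a_S0 = 1 and a_S3 = 0, rearrange to (I - Q) a = r where r[i] = P(i -> S0):
  [1/3, -1/4] . (a_S1, a_S2) = 1/12
  [0, 11/12] . (a_S1, a_S2) = 1/3

Solving yields:
  a_S1 = 23/44
  a_S2 = 4/11

Starting state is S2, so the absorption probability is a_S2 = 4/11.

Answer: 4/11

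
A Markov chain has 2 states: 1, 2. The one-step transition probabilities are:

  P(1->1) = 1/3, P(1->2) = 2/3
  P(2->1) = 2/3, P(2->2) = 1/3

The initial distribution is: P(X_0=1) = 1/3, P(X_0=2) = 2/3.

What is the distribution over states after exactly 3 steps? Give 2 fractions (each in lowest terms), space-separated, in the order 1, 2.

Answer: 41/81 40/81

Derivation:
Propagating the distribution step by step (d_{t+1} = d_t * P):
d_0 = (1=1/3, 2=2/3)
  d_1[1] = 1/3*1/3 + 2/3*2/3 = 5/9
  d_1[2] = 1/3*2/3 + 2/3*1/3 = 4/9
d_1 = (1=5/9, 2=4/9)
  d_2[1] = 5/9*1/3 + 4/9*2/3 = 13/27
  d_2[2] = 5/9*2/3 + 4/9*1/3 = 14/27
d_2 = (1=13/27, 2=14/27)
  d_3[1] = 13/27*1/3 + 14/27*2/3 = 41/81
  d_3[2] = 13/27*2/3 + 14/27*1/3 = 40/81
d_3 = (1=41/81, 2=40/81)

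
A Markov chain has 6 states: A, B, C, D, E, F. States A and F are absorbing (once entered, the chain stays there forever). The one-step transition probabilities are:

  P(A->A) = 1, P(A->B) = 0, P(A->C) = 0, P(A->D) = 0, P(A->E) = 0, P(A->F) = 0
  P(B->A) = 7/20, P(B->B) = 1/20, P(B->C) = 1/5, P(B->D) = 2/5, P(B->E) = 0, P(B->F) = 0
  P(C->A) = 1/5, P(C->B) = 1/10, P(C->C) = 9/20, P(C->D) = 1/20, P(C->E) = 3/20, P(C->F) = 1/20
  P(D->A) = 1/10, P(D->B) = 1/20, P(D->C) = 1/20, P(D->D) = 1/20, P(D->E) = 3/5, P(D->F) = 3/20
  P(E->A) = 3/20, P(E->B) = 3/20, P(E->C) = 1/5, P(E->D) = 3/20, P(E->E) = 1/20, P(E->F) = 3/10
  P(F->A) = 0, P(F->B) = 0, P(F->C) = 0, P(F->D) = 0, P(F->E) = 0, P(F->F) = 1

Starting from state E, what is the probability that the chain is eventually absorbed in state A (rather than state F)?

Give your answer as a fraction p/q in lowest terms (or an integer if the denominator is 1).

Let a_i = P(absorbed in A | start in state i).
Boundary conditions: a_A = 1, a_F = 0.
For each transient state i, a_i = sum_j P(i->j) * a_j:
  a_B = 7/20*a_A + 1/20*a_B + 1/5*a_C + 2/5*a_D + 0*a_E + 0*a_F
  a_C = 1/5*a_A + 1/10*a_B + 9/20*a_C + 1/20*a_D + 3/20*a_E + 1/20*a_F
  a_D = 1/10*a_A + 1/20*a_B + 1/20*a_C + 1/20*a_D + 3/5*a_E + 3/20*a_F
  a_E = 3/20*a_A + 3/20*a_B + 1/5*a_C + 3/20*a_D + 1/20*a_E + 3/10*a_F

Substituting a_A = 1 and a_F = 0, rearrange to (I - Q) a = r where r[i] = P(i -> A):
  [19/20, -1/5, -2/5, 0] . (a_B, a_C, a_D, a_E) = 7/20
  [-1/10, 11/20, -1/20, -3/20] . (a_B, a_C, a_D, a_E) = 1/5
  [-1/20, -1/20, 19/20, -3/5] . (a_B, a_C, a_D, a_E) = 1/10
  [-3/20, -1/5, -3/20, 19/20] . (a_B, a_C, a_D, a_E) = 3/20

Solving yields:
  a_B = 37685/52721
  a_C = 35388/52721
  a_D = 25677/52721
  a_E = 25779/52721

Starting state is E, so the absorption probability is a_E = 25779/52721.

Answer: 25779/52721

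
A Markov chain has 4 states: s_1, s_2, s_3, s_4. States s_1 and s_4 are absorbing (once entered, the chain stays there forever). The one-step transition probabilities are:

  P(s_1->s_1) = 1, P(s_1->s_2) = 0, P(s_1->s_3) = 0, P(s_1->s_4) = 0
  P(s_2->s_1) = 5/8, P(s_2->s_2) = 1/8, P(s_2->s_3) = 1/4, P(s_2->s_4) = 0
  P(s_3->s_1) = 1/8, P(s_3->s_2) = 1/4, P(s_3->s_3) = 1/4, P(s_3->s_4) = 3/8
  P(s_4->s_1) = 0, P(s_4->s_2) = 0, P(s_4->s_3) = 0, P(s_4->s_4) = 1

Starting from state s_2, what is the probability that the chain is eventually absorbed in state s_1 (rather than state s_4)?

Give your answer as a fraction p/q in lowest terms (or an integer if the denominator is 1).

Answer: 16/19

Derivation:
Let a_i = P(absorbed in s_1 | start in state i).
Boundary conditions: a_s_1 = 1, a_s_4 = 0.
For each transient state i, a_i = sum_j P(i->j) * a_j:
  a_s_2 = 5/8*a_s_1 + 1/8*a_s_2 + 1/4*a_s_3 + 0*a_s_4
  a_s_3 = 1/8*a_s_1 + 1/4*a_s_2 + 1/4*a_s_3 + 3/8*a_s_4

Substituting a_s_1 = 1 and a_s_4 = 0, rearrange to (I - Q) a = r where r[i] = P(i -> s_1):
  [7/8, -1/4] . (a_s_2, a_s_3) = 5/8
  [-1/4, 3/4] . (a_s_2, a_s_3) = 1/8

Solving yields:
  a_s_2 = 16/19
  a_s_3 = 17/38

Starting state is s_2, so the absorption probability is a_s_2 = 16/19.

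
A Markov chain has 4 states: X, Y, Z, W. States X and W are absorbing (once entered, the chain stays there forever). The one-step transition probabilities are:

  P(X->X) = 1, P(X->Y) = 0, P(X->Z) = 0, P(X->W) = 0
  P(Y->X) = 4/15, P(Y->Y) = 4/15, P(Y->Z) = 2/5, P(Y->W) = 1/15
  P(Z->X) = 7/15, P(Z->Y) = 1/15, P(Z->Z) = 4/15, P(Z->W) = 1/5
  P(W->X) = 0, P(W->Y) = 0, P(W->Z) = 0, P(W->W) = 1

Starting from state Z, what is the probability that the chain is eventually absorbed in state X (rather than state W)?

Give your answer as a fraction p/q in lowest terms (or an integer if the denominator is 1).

Let a_i = P(absorbed in X | start in state i).
Boundary conditions: a_X = 1, a_W = 0.
For each transient state i, a_i = sum_j P(i->j) * a_j:
  a_Y = 4/15*a_X + 4/15*a_Y + 2/5*a_Z + 1/15*a_W
  a_Z = 7/15*a_X + 1/15*a_Y + 4/15*a_Z + 1/5*a_W

Substituting a_X = 1 and a_W = 0, rearrange to (I - Q) a = r where r[i] = P(i -> X):
  [11/15, -2/5] . (a_Y, a_Z) = 4/15
  [-1/15, 11/15] . (a_Y, a_Z) = 7/15

Solving yields:
  a_Y = 86/115
  a_Z = 81/115

Starting state is Z, so the absorption probability is a_Z = 81/115.

Answer: 81/115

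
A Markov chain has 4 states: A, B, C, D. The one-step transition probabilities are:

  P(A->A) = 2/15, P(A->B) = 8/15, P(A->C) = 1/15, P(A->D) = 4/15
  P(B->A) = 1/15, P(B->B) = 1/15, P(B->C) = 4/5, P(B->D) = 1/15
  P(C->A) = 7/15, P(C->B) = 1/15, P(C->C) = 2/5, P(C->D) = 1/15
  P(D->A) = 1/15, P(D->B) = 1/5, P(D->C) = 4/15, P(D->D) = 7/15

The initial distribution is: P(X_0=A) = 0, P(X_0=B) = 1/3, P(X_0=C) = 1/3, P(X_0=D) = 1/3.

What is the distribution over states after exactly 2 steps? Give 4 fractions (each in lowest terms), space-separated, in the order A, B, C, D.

Propagating the distribution step by step (d_{t+1} = d_t * P):
d_0 = (A=0, B=1/3, C=1/3, D=1/3)
  d_1[A] = 0*2/15 + 1/3*1/15 + 1/3*7/15 + 1/3*1/15 = 1/5
  d_1[B] = 0*8/15 + 1/3*1/15 + 1/3*1/15 + 1/3*1/5 = 1/9
  d_1[C] = 0*1/15 + 1/3*4/5 + 1/3*2/5 + 1/3*4/15 = 22/45
  d_1[D] = 0*4/15 + 1/3*1/15 + 1/3*1/15 + 1/3*7/15 = 1/5
d_1 = (A=1/5, B=1/9, C=22/45, D=1/5)
  d_2[A] = 1/5*2/15 + 1/9*1/15 + 22/45*7/15 + 1/5*1/15 = 62/225
  d_2[B] = 1/5*8/15 + 1/9*1/15 + 22/45*1/15 + 1/5*1/5 = 14/75
  d_2[C] = 1/5*1/15 + 1/9*4/5 + 22/45*2/5 + 1/5*4/15 = 79/225
  d_2[D] = 1/5*4/15 + 1/9*1/15 + 22/45*1/15 + 1/5*7/15 = 14/75
d_2 = (A=62/225, B=14/75, C=79/225, D=14/75)

Answer: 62/225 14/75 79/225 14/75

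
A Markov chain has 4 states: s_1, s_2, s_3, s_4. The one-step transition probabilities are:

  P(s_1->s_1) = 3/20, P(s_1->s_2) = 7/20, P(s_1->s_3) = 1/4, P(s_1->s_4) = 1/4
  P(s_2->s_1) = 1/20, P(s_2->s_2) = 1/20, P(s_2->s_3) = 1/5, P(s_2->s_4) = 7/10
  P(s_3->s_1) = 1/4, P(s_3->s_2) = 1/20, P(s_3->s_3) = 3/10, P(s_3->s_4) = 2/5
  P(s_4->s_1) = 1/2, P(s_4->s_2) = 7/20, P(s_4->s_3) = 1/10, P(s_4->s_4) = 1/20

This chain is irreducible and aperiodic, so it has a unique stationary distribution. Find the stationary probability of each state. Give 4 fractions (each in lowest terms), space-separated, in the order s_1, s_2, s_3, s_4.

Answer: 1525/5892 875/3928 791/3928 467/1473

Derivation:
The stationary distribution satisfies pi = pi * P, i.e.:
  pi_s_1 = 3/20*pi_s_1 + 1/20*pi_s_2 + 1/4*pi_s_3 + 1/2*pi_s_4
  pi_s_2 = 7/20*pi_s_1 + 1/20*pi_s_2 + 1/20*pi_s_3 + 7/20*pi_s_4
  pi_s_3 = 1/4*pi_s_1 + 1/5*pi_s_2 + 3/10*pi_s_3 + 1/10*pi_s_4
  pi_s_4 = 1/4*pi_s_1 + 7/10*pi_s_2 + 2/5*pi_s_3 + 1/20*pi_s_4
with normalization: pi_s_1 + pi_s_2 + pi_s_3 + pi_s_4 = 1.

Using the first 3 balance equations plus normalization, the linear system A*pi = b is:
  [-17/20, 1/20, 1/4, 1/2] . pi = 0
  [7/20, -19/20, 1/20, 7/20] . pi = 0
  [1/4, 1/5, -7/10, 1/10] . pi = 0
  [1, 1, 1, 1] . pi = 1

Solving yields:
  pi_s_1 = 1525/5892
  pi_s_2 = 875/3928
  pi_s_3 = 791/3928
  pi_s_4 = 467/1473

Verification (pi * P):
  1525/5892*3/20 + 875/3928*1/20 + 791/3928*1/4 + 467/1473*1/2 = 1525/5892 = pi_s_1  (ok)
  1525/5892*7/20 + 875/3928*1/20 + 791/3928*1/20 + 467/1473*7/20 = 875/3928 = pi_s_2  (ok)
  1525/5892*1/4 + 875/3928*1/5 + 791/3928*3/10 + 467/1473*1/10 = 791/3928 = pi_s_3  (ok)
  1525/5892*1/4 + 875/3928*7/10 + 791/3928*2/5 + 467/1473*1/20 = 467/1473 = pi_s_4  (ok)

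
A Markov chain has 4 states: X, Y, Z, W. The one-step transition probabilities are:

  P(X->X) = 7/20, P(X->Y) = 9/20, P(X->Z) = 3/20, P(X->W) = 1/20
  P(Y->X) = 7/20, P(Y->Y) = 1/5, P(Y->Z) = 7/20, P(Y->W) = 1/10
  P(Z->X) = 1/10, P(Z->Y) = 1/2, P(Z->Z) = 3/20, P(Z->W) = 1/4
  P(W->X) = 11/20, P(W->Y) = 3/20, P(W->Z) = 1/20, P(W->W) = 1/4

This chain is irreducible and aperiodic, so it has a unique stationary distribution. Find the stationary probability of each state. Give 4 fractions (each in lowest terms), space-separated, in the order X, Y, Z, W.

The stationary distribution satisfies pi = pi * P, i.e.:
  pi_X = 7/20*pi_X + 7/20*pi_Y + 1/10*pi_Z + 11/20*pi_W
  pi_Y = 9/20*pi_X + 1/5*pi_Y + 1/2*pi_Z + 3/20*pi_W
  pi_Z = 3/20*pi_X + 7/20*pi_Y + 3/20*pi_Z + 1/20*pi_W
  pi_W = 1/20*pi_X + 1/10*pi_Y + 1/4*pi_Z + 1/4*pi_W
with normalization: pi_X + pi_Y + pi_Z + pi_W = 1.

Using the first 3 balance equations plus normalization, the linear system A*pi = b is:
  [-13/20, 7/20, 1/10, 11/20] . pi = 0
  [9/20, -4/5, 1/2, 3/20] . pi = 0
  [3/20, 7/20, -17/20, 1/20] . pi = 0
  [1, 1, 1, 1] . pi = 1

Solving yields:
  pi_X = 2723/8354
  pi_Y = 1403/4177
  pi_Z = 851/4177
  pi_W = 1123/8354

Verification (pi * P):
  2723/8354*7/20 + 1403/4177*7/20 + 851/4177*1/10 + 1123/8354*11/20 = 2723/8354 = pi_X  (ok)
  2723/8354*9/20 + 1403/4177*1/5 + 851/4177*1/2 + 1123/8354*3/20 = 1403/4177 = pi_Y  (ok)
  2723/8354*3/20 + 1403/4177*7/20 + 851/4177*3/20 + 1123/8354*1/20 = 851/4177 = pi_Z  (ok)
  2723/8354*1/20 + 1403/4177*1/10 + 851/4177*1/4 + 1123/8354*1/4 = 1123/8354 = pi_W  (ok)

Answer: 2723/8354 1403/4177 851/4177 1123/8354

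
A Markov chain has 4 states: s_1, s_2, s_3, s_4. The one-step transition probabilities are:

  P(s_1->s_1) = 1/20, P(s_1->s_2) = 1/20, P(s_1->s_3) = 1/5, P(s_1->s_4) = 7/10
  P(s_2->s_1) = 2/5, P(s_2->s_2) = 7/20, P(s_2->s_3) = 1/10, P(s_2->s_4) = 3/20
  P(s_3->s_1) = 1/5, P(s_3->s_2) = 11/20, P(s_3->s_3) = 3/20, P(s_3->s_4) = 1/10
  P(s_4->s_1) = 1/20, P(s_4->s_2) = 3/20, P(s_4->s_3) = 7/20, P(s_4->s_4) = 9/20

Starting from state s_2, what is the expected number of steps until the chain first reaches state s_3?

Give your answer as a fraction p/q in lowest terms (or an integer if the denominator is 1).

Answer: 700/149

Derivation:
Let h_i = expected steps to first reach s_3 from state i.
Boundary: h_s_3 = 0.
First-step equations for the other states:
  h_s_1 = 1 + 1/20*h_s_1 + 1/20*h_s_2 + 1/5*h_s_3 + 7/10*h_s_4
  h_s_2 = 1 + 2/5*h_s_1 + 7/20*h_s_2 + 1/10*h_s_3 + 3/20*h_s_4
  h_s_4 = 1 + 1/20*h_s_1 + 3/20*h_s_2 + 7/20*h_s_3 + 9/20*h_s_4

Substituting h_s_3 = 0 and rearranging gives the linear system (I - Q) h = 1:
  [19/20, -1/20, -7/10] . (h_s_1, h_s_2, h_s_4) = 1
  [-2/5, 13/20, -3/20] . (h_s_1, h_s_2, h_s_4) = 1
  [-1/20, -3/20, 11/20] . (h_s_1, h_s_2, h_s_4) = 1

Solving yields:
  h_s_1 = 7440/1937
  h_s_2 = 700/149
  h_s_4 = 6680/1937

Starting state is s_2, so the expected hitting time is h_s_2 = 700/149.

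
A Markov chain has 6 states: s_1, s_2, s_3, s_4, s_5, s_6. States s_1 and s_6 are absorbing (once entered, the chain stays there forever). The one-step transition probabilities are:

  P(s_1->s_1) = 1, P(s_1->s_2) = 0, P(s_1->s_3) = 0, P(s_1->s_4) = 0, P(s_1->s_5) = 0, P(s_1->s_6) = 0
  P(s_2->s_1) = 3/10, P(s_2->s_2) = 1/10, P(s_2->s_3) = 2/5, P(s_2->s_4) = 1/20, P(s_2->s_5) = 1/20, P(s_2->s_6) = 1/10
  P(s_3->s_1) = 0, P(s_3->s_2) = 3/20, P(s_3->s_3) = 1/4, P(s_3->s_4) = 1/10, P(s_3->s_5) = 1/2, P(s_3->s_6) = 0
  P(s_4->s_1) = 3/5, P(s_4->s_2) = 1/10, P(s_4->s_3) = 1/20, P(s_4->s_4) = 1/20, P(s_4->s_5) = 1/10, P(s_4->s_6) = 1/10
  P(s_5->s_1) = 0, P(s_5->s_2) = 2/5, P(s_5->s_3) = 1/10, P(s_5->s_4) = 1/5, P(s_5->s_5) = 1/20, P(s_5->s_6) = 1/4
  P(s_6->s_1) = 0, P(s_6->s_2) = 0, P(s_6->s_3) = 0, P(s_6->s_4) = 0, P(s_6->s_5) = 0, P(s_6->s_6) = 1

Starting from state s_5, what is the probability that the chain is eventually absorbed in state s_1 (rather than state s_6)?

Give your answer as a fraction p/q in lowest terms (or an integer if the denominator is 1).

Answer: 30828/61349

Derivation:
Let a_i = P(absorbed in s_1 | start in state i).
Boundary conditions: a_s_1 = 1, a_s_6 = 0.
For each transient state i, a_i = sum_j P(i->j) * a_j:
  a_s_2 = 3/10*a_s_1 + 1/10*a_s_2 + 2/5*a_s_3 + 1/20*a_s_4 + 1/20*a_s_5 + 1/10*a_s_6
  a_s_3 = 0*a_s_1 + 3/20*a_s_2 + 1/4*a_s_3 + 1/10*a_s_4 + 1/2*a_s_5 + 0*a_s_6
  a_s_4 = 3/5*a_s_1 + 1/10*a_s_2 + 1/20*a_s_3 + 1/20*a_s_4 + 1/10*a_s_5 + 1/10*a_s_6
  a_s_5 = 0*a_s_1 + 2/5*a_s_2 + 1/10*a_s_3 + 1/5*a_s_4 + 1/20*a_s_5 + 1/4*a_s_6

Substituting a_s_1 = 1 and a_s_6 = 0, rearrange to (I - Q) a = r where r[i] = P(i -> s_1):
  [9/10, -2/5, -1/20, -1/20] . (a_s_2, a_s_3, a_s_4, a_s_5) = 3/10
  [-3/20, 3/4, -1/10, -1/2] . (a_s_2, a_s_3, a_s_4, a_s_5) = 0
  [-1/10, -1/20, 19/20, -1/10] . (a_s_2, a_s_3, a_s_4, a_s_5) = 3/5
  [-2/5, -1/10, -1/5, 19/20] . (a_s_2, a_s_3, a_s_4, a_s_5) = 0

Solving yields:
  a_s_2 = 40410/61349
  a_s_3 = 35046/61349
  a_s_4 = 48090/61349
  a_s_5 = 30828/61349

Starting state is s_5, so the absorption probability is a_s_5 = 30828/61349.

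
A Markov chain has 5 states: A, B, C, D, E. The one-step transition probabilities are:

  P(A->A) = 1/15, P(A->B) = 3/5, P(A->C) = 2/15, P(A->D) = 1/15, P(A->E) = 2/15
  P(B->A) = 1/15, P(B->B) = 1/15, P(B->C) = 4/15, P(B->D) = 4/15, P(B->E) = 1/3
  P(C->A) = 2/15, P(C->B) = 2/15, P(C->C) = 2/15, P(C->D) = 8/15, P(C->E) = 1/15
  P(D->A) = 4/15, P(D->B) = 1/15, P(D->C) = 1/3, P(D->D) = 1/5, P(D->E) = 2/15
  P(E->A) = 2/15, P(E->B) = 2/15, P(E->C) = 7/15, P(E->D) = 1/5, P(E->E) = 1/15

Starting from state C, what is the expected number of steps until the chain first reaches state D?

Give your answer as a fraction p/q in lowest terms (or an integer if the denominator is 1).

Let h_i = expected steps to first reach D from state i.
Boundary: h_D = 0.
First-step equations for the other states:
  h_A = 1 + 1/15*h_A + 3/5*h_B + 2/15*h_C + 1/15*h_D + 2/15*h_E
  h_B = 1 + 1/15*h_A + 1/15*h_B + 4/15*h_C + 4/15*h_D + 1/3*h_E
  h_C = 1 + 2/15*h_A + 2/15*h_B + 2/15*h_C + 8/15*h_D + 1/15*h_E
  h_E = 1 + 2/15*h_A + 2/15*h_B + 7/15*h_C + 1/5*h_D + 1/15*h_E

Substituting h_D = 0 and rearranging gives the linear system (I - Q) h = 1:
  [14/15, -3/5, -2/15, -2/15] . (h_A, h_B, h_C, h_E) = 1
  [-1/15, 14/15, -4/15, -1/3] . (h_A, h_B, h_C, h_E) = 1
  [-2/15, -2/15, 13/15, -1/15] . (h_A, h_B, h_C, h_E) = 1
  [-2/15, -2/15, -7/15, 14/15] . (h_A, h_B, h_C, h_E) = 1

Solving yields:
  h_A = 6265/1551
  h_B = 155/47
  h_C = 1315/517
  h_E = 5260/1551

Starting state is C, so the expected hitting time is h_C = 1315/517.

Answer: 1315/517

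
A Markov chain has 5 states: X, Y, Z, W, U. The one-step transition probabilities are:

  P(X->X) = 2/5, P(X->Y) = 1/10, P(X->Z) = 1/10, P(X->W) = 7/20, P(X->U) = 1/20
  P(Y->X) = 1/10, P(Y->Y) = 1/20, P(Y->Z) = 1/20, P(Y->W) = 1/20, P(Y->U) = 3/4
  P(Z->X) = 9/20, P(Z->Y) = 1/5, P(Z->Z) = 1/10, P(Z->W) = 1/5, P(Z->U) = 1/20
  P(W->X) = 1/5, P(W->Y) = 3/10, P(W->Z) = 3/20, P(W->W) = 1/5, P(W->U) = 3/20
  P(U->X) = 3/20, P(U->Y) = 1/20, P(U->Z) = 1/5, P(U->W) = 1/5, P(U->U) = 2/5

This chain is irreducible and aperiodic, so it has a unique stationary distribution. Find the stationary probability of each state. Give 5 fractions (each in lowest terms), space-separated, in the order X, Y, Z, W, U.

The stationary distribution satisfies pi = pi * P, i.e.:
  pi_X = 2/5*pi_X + 1/10*pi_Y + 9/20*pi_Z + 1/5*pi_W + 3/20*pi_U
  pi_Y = 1/10*pi_X + 1/20*pi_Y + 1/5*pi_Z + 3/10*pi_W + 1/20*pi_U
  pi_Z = 1/10*pi_X + 1/20*pi_Y + 1/10*pi_Z + 3/20*pi_W + 1/5*pi_U
  pi_W = 7/20*pi_X + 1/20*pi_Y + 1/5*pi_Z + 1/5*pi_W + 1/5*pi_U
  pi_U = 1/20*pi_X + 3/4*pi_Y + 1/20*pi_Z + 3/20*pi_W + 2/5*pi_U
with normalization: pi_X + pi_Y + pi_Z + pi_W + pi_U = 1.

Using the first 4 balance equations plus normalization, the linear system A*pi = b is:
  [-3/5, 1/10, 9/20, 1/5, 3/20] . pi = 0
  [1/10, -19/20, 1/5, 3/10, 1/20] . pi = 0
  [1/10, 1/20, -9/10, 3/20, 1/5] . pi = 0
  [7/20, 1/20, 1/5, -4/5, 1/5] . pi = 0
  [1, 1, 1, 1, 1] . pi = 1

Solving yields:
  pi_X = 37267/144809
  pi_Y = 19819/144809
  pi_Z = 18803/144809
  pi_W = 31579/144809
  pi_U = 37341/144809

Verification (pi * P):
  37267/144809*2/5 + 19819/144809*1/10 + 18803/144809*9/20 + 31579/144809*1/5 + 37341/144809*3/20 = 37267/144809 = pi_X  (ok)
  37267/144809*1/10 + 19819/144809*1/20 + 18803/144809*1/5 + 31579/144809*3/10 + 37341/144809*1/20 = 19819/144809 = pi_Y  (ok)
  37267/144809*1/10 + 19819/144809*1/20 + 18803/144809*1/10 + 31579/144809*3/20 + 37341/144809*1/5 = 18803/144809 = pi_Z  (ok)
  37267/144809*7/20 + 19819/144809*1/20 + 18803/144809*1/5 + 31579/144809*1/5 + 37341/144809*1/5 = 31579/144809 = pi_W  (ok)
  37267/144809*1/20 + 19819/144809*3/4 + 18803/144809*1/20 + 31579/144809*3/20 + 37341/144809*2/5 = 37341/144809 = pi_U  (ok)

Answer: 37267/144809 19819/144809 18803/144809 31579/144809 37341/144809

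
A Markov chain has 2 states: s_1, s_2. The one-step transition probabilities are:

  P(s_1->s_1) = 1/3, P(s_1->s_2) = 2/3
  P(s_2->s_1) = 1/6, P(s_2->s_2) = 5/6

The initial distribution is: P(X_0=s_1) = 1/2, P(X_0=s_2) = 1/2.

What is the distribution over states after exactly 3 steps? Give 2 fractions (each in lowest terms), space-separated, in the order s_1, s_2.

Propagating the distribution step by step (d_{t+1} = d_t * P):
d_0 = (s_1=1/2, s_2=1/2)
  d_1[s_1] = 1/2*1/3 + 1/2*1/6 = 1/4
  d_1[s_2] = 1/2*2/3 + 1/2*5/6 = 3/4
d_1 = (s_1=1/4, s_2=3/4)
  d_2[s_1] = 1/4*1/3 + 3/4*1/6 = 5/24
  d_2[s_2] = 1/4*2/3 + 3/4*5/6 = 19/24
d_2 = (s_1=5/24, s_2=19/24)
  d_3[s_1] = 5/24*1/3 + 19/24*1/6 = 29/144
  d_3[s_2] = 5/24*2/3 + 19/24*5/6 = 115/144
d_3 = (s_1=29/144, s_2=115/144)

Answer: 29/144 115/144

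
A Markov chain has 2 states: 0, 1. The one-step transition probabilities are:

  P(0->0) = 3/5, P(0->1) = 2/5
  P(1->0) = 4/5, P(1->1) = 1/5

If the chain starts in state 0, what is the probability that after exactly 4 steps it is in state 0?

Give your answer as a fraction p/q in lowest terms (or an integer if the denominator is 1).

Computing P^4 by repeated multiplication:
P^1 =
  0: [3/5, 2/5]
  1: [4/5, 1/5]
P^2 =
  0: [17/25, 8/25]
  1: [16/25, 9/25]
P^3 =
  0: [83/125, 42/125]
  1: [84/125, 41/125]
P^4 =
  0: [417/625, 208/625]
  1: [416/625, 209/625]

(P^4)[0 -> 0] = 417/625

Answer: 417/625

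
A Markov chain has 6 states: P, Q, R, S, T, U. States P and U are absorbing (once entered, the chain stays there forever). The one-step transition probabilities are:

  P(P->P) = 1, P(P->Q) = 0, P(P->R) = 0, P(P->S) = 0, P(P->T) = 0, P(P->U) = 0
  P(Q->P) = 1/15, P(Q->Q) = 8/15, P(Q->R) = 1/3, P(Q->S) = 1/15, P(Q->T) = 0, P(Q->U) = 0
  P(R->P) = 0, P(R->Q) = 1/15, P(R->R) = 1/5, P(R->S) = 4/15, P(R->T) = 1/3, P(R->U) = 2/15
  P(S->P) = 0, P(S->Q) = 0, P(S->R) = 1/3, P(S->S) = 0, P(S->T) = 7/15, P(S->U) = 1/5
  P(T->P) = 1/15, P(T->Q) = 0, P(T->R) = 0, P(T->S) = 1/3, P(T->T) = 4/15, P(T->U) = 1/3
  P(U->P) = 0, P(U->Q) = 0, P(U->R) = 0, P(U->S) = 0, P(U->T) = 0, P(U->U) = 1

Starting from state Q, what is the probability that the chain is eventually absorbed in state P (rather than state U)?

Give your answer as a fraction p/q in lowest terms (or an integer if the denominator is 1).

Answer: 613/2600

Derivation:
Let a_i = P(absorbed in P | start in state i).
Boundary conditions: a_P = 1, a_U = 0.
For each transient state i, a_i = sum_j P(i->j) * a_j:
  a_Q = 1/15*a_P + 8/15*a_Q + 1/3*a_R + 1/15*a_S + 0*a_T + 0*a_U
  a_R = 0*a_P + 1/15*a_Q + 1/5*a_R + 4/15*a_S + 1/3*a_T + 2/15*a_U
  a_S = 0*a_P + 0*a_Q + 1/3*a_R + 0*a_S + 7/15*a_T + 1/5*a_U
  a_T = 1/15*a_P + 0*a_Q + 0*a_R + 1/3*a_S + 4/15*a_T + 1/3*a_U

Substituting a_P = 1 and a_U = 0, rearrange to (I - Q) a = r where r[i] = P(i -> P):
  [7/15, -1/3, -1/15, 0] . (a_Q, a_R, a_S, a_T) = 1/15
  [-1/15, 4/5, -4/15, -1/3] . (a_Q, a_R, a_S, a_T) = 0
  [0, -1/3, 1, -7/15] . (a_Q, a_R, a_S, a_T) = 0
  [0, 0, -1/3, 11/15] . (a_Q, a_R, a_S, a_T) = 1/15

Solving yields:
  a_Q = 613/2600
  a_R = 11/100
  a_S = 261/2600
  a_T = 71/520

Starting state is Q, so the absorption probability is a_Q = 613/2600.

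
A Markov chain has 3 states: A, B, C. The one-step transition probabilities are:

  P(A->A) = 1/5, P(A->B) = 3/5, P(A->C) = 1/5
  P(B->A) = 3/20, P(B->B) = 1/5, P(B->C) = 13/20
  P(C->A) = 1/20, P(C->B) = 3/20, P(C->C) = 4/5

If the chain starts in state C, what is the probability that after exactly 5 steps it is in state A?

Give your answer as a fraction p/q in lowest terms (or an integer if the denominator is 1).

Answer: 261301/3200000

Derivation:
Computing P^5 by repeated multiplication:
P^1 =
  A: [1/5, 3/5, 1/5]
  B: [3/20, 1/5, 13/20]
  C: [1/20, 3/20, 4/5]
P^2 =
  A: [7/50, 27/100, 59/100]
  B: [37/400, 91/400, 17/25]
  C: [29/400, 9/50, 299/400]
P^3 =
  A: [49/500, 453/2000, 1351/2000]
  B: [693/8000, 203/1000, 5683/8000]
  C: [631/8000, 1533/8000, 1459/2000]
P^4 =
  A: [1747/20000, 8217/40000, 28289/40000]
  B: [13327/160000, 31861/160000, 28703/40000]
  C: [12959/160000, 7803/40000, 115829/160000]
P^5 =
  A: [16729/200000, 159663/800000, 573421/800000]
  B: [263703/3200000, 157951/800000, 2304493/3200000]
  C: [261301/3200000, 627843/3200000, 288857/400000]

(P^5)[C -> A] = 261301/3200000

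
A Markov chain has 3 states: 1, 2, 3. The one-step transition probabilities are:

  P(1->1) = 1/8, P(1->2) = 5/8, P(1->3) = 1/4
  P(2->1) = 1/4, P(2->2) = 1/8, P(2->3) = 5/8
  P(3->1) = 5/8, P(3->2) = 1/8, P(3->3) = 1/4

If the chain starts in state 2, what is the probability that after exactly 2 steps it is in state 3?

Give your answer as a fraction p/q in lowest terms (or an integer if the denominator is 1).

Computing P^2 by repeated multiplication:
P^1 =
  1: [1/8, 5/8, 1/4]
  2: [1/4, 1/8, 5/8]
  3: [5/8, 1/8, 1/4]
P^2 =
  1: [21/64, 3/16, 31/64]
  2: [29/64, 1/4, 19/64]
  3: [17/64, 7/16, 19/64]

(P^2)[2 -> 3] = 19/64

Answer: 19/64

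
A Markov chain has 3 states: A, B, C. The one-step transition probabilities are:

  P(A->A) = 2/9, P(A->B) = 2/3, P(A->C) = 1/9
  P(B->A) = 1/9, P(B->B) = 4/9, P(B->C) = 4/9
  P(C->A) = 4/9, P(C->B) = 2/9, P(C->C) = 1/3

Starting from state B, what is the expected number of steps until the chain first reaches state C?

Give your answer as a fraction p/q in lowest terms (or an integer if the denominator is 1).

Let h_i = expected steps to first reach C from state i.
Boundary: h_C = 0.
First-step equations for the other states:
  h_A = 1 + 2/9*h_A + 2/3*h_B + 1/9*h_C
  h_B = 1 + 1/9*h_A + 4/9*h_B + 4/9*h_C

Substituting h_C = 0 and rearranging gives the linear system (I - Q) h = 1:
  [7/9, -2/3] . (h_A, h_B) = 1
  [-1/9, 5/9] . (h_A, h_B) = 1

Solving yields:
  h_A = 99/29
  h_B = 72/29

Starting state is B, so the expected hitting time is h_B = 72/29.

Answer: 72/29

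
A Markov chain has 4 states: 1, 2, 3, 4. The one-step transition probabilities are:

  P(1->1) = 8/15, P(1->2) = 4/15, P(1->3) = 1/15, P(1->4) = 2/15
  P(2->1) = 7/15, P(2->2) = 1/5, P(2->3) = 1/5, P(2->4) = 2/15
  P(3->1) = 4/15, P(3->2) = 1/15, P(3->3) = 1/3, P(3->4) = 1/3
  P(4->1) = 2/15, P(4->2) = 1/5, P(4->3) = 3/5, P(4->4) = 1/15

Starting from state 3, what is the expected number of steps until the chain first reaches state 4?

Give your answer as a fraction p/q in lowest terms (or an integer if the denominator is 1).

Let h_i = expected steps to first reach 4 from state i.
Boundary: h_4 = 0.
First-step equations for the other states:
  h_1 = 1 + 8/15*h_1 + 4/15*h_2 + 1/15*h_3 + 2/15*h_4
  h_2 = 1 + 7/15*h_1 + 1/5*h_2 + 1/5*h_3 + 2/15*h_4
  h_3 = 1 + 4/15*h_1 + 1/15*h_2 + 1/3*h_3 + 1/3*h_4

Substituting h_4 = 0 and rearranging gives the linear system (I - Q) h = 1:
  [7/15, -4/15, -1/15] . (h_1, h_2, h_3) = 1
  [-7/15, 4/5, -1/5] . (h_1, h_2, h_3) = 1
  [-4/15, -1/15, 2/3] . (h_1, h_2, h_3) = 1

Solving yields:
  h_1 = 1365/218
  h_2 = 660/109
  h_3 = 1005/218

Starting state is 3, so the expected hitting time is h_3 = 1005/218.

Answer: 1005/218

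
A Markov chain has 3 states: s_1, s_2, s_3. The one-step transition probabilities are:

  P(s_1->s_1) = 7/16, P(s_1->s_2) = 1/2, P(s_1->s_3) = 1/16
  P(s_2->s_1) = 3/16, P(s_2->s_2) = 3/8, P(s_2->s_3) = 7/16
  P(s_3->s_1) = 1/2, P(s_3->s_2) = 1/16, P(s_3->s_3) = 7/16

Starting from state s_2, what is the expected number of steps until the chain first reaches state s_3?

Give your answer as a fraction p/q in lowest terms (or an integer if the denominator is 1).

Let h_i = expected steps to first reach s_3 from state i.
Boundary: h_s_3 = 0.
First-step equations for the other states:
  h_s_1 = 1 + 7/16*h_s_1 + 1/2*h_s_2 + 1/16*h_s_3
  h_s_2 = 1 + 3/16*h_s_1 + 3/8*h_s_2 + 7/16*h_s_3

Substituting h_s_3 = 0 and rearranging gives the linear system (I - Q) h = 1:
  [9/16, -1/2] . (h_s_1, h_s_2) = 1
  [-3/16, 5/8] . (h_s_1, h_s_2) = 1

Solving yields:
  h_s_1 = 48/11
  h_s_2 = 32/11

Starting state is s_2, so the expected hitting time is h_s_2 = 32/11.

Answer: 32/11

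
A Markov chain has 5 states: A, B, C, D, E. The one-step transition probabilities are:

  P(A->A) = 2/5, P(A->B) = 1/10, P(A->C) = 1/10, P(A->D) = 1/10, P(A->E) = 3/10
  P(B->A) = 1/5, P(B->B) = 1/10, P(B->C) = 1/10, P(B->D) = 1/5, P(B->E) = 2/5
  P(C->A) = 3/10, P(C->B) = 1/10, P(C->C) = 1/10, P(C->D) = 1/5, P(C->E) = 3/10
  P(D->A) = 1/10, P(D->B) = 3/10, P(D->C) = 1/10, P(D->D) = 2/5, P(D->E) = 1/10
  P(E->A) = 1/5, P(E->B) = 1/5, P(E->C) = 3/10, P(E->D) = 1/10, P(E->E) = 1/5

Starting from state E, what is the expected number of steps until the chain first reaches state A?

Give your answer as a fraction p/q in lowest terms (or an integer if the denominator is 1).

Let h_i = expected steps to first reach A from state i.
Boundary: h_A = 0.
First-step equations for the other states:
  h_B = 1 + 1/5*h_A + 1/10*h_B + 1/10*h_C + 1/5*h_D + 2/5*h_E
  h_C = 1 + 3/10*h_A + 1/10*h_B + 1/10*h_C + 1/5*h_D + 3/10*h_E
  h_D = 1 + 1/10*h_A + 3/10*h_B + 1/10*h_C + 2/5*h_D + 1/10*h_E
  h_E = 1 + 1/5*h_A + 1/5*h_B + 3/10*h_C + 1/10*h_D + 1/5*h_E

Substituting h_A = 0 and rearranging gives the linear system (I - Q) h = 1:
  [9/10, -1/10, -1/5, -2/5] . (h_B, h_C, h_D, h_E) = 1
  [-1/10, 9/10, -1/5, -3/10] . (h_B, h_C, h_D, h_E) = 1
  [-3/10, -1/10, 3/5, -1/10] . (h_B, h_C, h_D, h_E) = 1
  [-1/5, -3/10, -1/10, 4/5] . (h_B, h_C, h_D, h_E) = 1

Solving yields:
  h_B = 2365/458
  h_C = 2135/458
  h_D = 2685/458
  h_E = 1150/229

Starting state is E, so the expected hitting time is h_E = 1150/229.

Answer: 1150/229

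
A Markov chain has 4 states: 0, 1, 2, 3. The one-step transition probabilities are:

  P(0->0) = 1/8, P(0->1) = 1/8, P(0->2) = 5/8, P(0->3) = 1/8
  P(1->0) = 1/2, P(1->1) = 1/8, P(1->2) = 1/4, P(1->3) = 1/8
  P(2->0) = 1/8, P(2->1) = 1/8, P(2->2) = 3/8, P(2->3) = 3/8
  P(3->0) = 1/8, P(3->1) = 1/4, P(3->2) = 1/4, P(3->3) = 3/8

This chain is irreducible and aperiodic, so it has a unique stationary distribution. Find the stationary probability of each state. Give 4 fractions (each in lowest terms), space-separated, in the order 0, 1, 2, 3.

Answer: 33/178 43/267 65/178 77/267

Derivation:
The stationary distribution satisfies pi = pi * P, i.e.:
  pi_0 = 1/8*pi_0 + 1/2*pi_1 + 1/8*pi_2 + 1/8*pi_3
  pi_1 = 1/8*pi_0 + 1/8*pi_1 + 1/8*pi_2 + 1/4*pi_3
  pi_2 = 5/8*pi_0 + 1/4*pi_1 + 3/8*pi_2 + 1/4*pi_3
  pi_3 = 1/8*pi_0 + 1/8*pi_1 + 3/8*pi_2 + 3/8*pi_3
with normalization: pi_0 + pi_1 + pi_2 + pi_3 = 1.

Using the first 3 balance equations plus normalization, the linear system A*pi = b is:
  [-7/8, 1/2, 1/8, 1/8] . pi = 0
  [1/8, -7/8, 1/8, 1/4] . pi = 0
  [5/8, 1/4, -5/8, 1/4] . pi = 0
  [1, 1, 1, 1] . pi = 1

Solving yields:
  pi_0 = 33/178
  pi_1 = 43/267
  pi_2 = 65/178
  pi_3 = 77/267

Verification (pi * P):
  33/178*1/8 + 43/267*1/2 + 65/178*1/8 + 77/267*1/8 = 33/178 = pi_0  (ok)
  33/178*1/8 + 43/267*1/8 + 65/178*1/8 + 77/267*1/4 = 43/267 = pi_1  (ok)
  33/178*5/8 + 43/267*1/4 + 65/178*3/8 + 77/267*1/4 = 65/178 = pi_2  (ok)
  33/178*1/8 + 43/267*1/8 + 65/178*3/8 + 77/267*3/8 = 77/267 = pi_3  (ok)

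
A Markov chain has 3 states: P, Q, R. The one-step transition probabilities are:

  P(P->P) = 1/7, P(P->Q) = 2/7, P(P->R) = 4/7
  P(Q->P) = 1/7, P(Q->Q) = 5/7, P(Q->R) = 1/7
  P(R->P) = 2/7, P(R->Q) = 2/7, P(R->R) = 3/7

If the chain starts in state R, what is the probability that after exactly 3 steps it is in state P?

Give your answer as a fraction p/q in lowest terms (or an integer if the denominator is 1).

Computing P^3 by repeated multiplication:
P^1 =
  P: [1/7, 2/7, 4/7]
  Q: [1/7, 5/7, 1/7]
  R: [2/7, 2/7, 3/7]
P^2 =
  P: [11/49, 20/49, 18/49]
  Q: [8/49, 29/49, 12/49]
  R: [10/49, 20/49, 19/49]
P^3 =
  P: [67/343, 158/343, 118/343]
  Q: [61/343, 185/343, 97/343]
  R: [68/343, 158/343, 117/343]

(P^3)[R -> P] = 68/343

Answer: 68/343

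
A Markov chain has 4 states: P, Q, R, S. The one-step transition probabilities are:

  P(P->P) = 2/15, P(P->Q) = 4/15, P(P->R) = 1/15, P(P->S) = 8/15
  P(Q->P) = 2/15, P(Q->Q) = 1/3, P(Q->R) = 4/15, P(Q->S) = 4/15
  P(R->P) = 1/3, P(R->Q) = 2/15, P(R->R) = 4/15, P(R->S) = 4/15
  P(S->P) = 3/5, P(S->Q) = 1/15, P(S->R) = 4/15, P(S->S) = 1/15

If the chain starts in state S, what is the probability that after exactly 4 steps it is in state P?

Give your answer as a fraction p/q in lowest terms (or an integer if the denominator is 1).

Computing P^4 by repeated multiplication:
P^1 =
  P: [2/15, 4/15, 1/15, 8/15]
  Q: [2/15, 1/3, 4/15, 4/15]
  R: [1/3, 2/15, 4/15, 4/15]
  S: [3/5, 1/15, 4/15, 1/15]
P^2 =
  P: [89/225, 38/225, 6/25, 44/225]
  Q: [14/45, 1/5, 6/25, 56/225]
  R: [14/45, 14/75, 1/5, 68/225]
  S: [49/225, 2/9, 11/75, 31/75]
P^3 =
  P: [184/675, 698/3375, 211/1125, 1124/3375]
  Q: [1004/3375, 223/1125, 46/225, 1012/3375]
  R: [1061/3375, 24/125, 46/225, 976/3375]
  S: [16/45, 121/675, 251/1125, 817/3375]
P^4 =
  P: [16517/50625, 1912/10125, 716/3375, 13808/50625]
  Q: [15904/50625, 3251/16875, 3496/16875, 2896/10125]
  R: [15652/50625, 656/3375, 3439/16875, 14816/50625]
  S: [14728/50625, 10148/50625, 44/225, 587/1875]

(P^4)[S -> P] = 14728/50625

Answer: 14728/50625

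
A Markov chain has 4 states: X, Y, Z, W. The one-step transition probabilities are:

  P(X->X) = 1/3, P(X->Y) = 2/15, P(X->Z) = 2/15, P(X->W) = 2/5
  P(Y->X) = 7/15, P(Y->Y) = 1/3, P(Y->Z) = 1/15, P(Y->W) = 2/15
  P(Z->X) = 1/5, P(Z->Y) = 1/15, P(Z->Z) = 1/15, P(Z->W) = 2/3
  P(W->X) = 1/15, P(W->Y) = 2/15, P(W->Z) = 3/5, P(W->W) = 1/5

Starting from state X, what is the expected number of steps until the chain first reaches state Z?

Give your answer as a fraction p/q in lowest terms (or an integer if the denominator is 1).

Answer: 810/211

Derivation:
Let h_i = expected steps to first reach Z from state i.
Boundary: h_Z = 0.
First-step equations for the other states:
  h_X = 1 + 1/3*h_X + 2/15*h_Y + 2/15*h_Z + 2/5*h_W
  h_Y = 1 + 7/15*h_X + 1/3*h_Y + 1/15*h_Z + 2/15*h_W
  h_W = 1 + 1/15*h_X + 2/15*h_Y + 3/5*h_Z + 1/5*h_W

Substituting h_Z = 0 and rearranging gives the linear system (I - Q) h = 1:
  [2/3, -2/15, -2/5] . (h_X, h_Y, h_W) = 1
  [-7/15, 2/3, -2/15] . (h_X, h_Y, h_W) = 1
  [-1/15, -2/15, 4/5] . (h_X, h_Y, h_W) = 1

Solving yields:
  h_X = 810/211
  h_Y = 1965/422
  h_W = 495/211

Starting state is X, so the expected hitting time is h_X = 810/211.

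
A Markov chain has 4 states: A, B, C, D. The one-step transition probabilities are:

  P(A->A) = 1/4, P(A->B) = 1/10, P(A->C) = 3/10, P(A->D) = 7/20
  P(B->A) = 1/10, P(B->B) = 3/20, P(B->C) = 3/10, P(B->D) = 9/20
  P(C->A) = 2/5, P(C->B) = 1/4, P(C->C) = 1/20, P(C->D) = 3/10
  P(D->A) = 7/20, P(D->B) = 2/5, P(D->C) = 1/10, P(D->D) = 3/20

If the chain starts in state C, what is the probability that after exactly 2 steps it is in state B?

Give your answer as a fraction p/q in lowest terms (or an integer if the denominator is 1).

Answer: 21/100

Derivation:
Computing P^2 by repeated multiplication:
P^1 =
  A: [1/4, 1/10, 3/10, 7/20]
  B: [1/10, 3/20, 3/10, 9/20]
  C: [2/5, 1/4, 1/20, 3/10]
  D: [7/20, 2/5, 1/10, 3/20]
P^2 =
  A: [63/200, 51/200, 31/200, 11/40]
  B: [127/400, 23/80, 27/200, 13/50]
  C: [1/4, 21/100, 91/400, 5/16]
  D: [11/50, 9/50, 49/200, 71/200]

(P^2)[C -> B] = 21/100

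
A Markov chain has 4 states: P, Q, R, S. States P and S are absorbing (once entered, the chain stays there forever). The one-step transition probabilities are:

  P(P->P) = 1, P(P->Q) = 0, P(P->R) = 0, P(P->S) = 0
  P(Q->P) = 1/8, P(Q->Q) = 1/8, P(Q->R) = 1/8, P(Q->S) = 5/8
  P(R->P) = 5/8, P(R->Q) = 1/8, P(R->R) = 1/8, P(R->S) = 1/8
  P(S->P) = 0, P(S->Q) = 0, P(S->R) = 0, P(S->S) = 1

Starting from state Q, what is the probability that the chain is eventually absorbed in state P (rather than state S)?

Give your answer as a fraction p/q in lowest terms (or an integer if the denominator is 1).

Answer: 1/4

Derivation:
Let a_i = P(absorbed in P | start in state i).
Boundary conditions: a_P = 1, a_S = 0.
For each transient state i, a_i = sum_j P(i->j) * a_j:
  a_Q = 1/8*a_P + 1/8*a_Q + 1/8*a_R + 5/8*a_S
  a_R = 5/8*a_P + 1/8*a_Q + 1/8*a_R + 1/8*a_S

Substituting a_P = 1 and a_S = 0, rearrange to (I - Q) a = r where r[i] = P(i -> P):
  [7/8, -1/8] . (a_Q, a_R) = 1/8
  [-1/8, 7/8] . (a_Q, a_R) = 5/8

Solving yields:
  a_Q = 1/4
  a_R = 3/4

Starting state is Q, so the absorption probability is a_Q = 1/4.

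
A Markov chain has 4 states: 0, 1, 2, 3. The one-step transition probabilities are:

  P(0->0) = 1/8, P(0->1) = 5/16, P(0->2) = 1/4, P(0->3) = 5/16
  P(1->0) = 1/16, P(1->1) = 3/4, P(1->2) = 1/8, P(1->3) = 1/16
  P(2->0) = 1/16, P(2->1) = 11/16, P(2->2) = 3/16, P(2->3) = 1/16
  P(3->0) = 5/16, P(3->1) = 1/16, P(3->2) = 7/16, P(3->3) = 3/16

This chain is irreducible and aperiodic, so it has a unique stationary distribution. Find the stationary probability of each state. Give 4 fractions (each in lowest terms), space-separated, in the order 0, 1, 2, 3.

Answer: 9/97 306/485 173/970 19/194

Derivation:
The stationary distribution satisfies pi = pi * P, i.e.:
  pi_0 = 1/8*pi_0 + 1/16*pi_1 + 1/16*pi_2 + 5/16*pi_3
  pi_1 = 5/16*pi_0 + 3/4*pi_1 + 11/16*pi_2 + 1/16*pi_3
  pi_2 = 1/4*pi_0 + 1/8*pi_1 + 3/16*pi_2 + 7/16*pi_3
  pi_3 = 5/16*pi_0 + 1/16*pi_1 + 1/16*pi_2 + 3/16*pi_3
with normalization: pi_0 + pi_1 + pi_2 + pi_3 = 1.

Using the first 3 balance equations plus normalization, the linear system A*pi = b is:
  [-7/8, 1/16, 1/16, 5/16] . pi = 0
  [5/16, -1/4, 11/16, 1/16] . pi = 0
  [1/4, 1/8, -13/16, 7/16] . pi = 0
  [1, 1, 1, 1] . pi = 1

Solving yields:
  pi_0 = 9/97
  pi_1 = 306/485
  pi_2 = 173/970
  pi_3 = 19/194

Verification (pi * P):
  9/97*1/8 + 306/485*1/16 + 173/970*1/16 + 19/194*5/16 = 9/97 = pi_0  (ok)
  9/97*5/16 + 306/485*3/4 + 173/970*11/16 + 19/194*1/16 = 306/485 = pi_1  (ok)
  9/97*1/4 + 306/485*1/8 + 173/970*3/16 + 19/194*7/16 = 173/970 = pi_2  (ok)
  9/97*5/16 + 306/485*1/16 + 173/970*1/16 + 19/194*3/16 = 19/194 = pi_3  (ok)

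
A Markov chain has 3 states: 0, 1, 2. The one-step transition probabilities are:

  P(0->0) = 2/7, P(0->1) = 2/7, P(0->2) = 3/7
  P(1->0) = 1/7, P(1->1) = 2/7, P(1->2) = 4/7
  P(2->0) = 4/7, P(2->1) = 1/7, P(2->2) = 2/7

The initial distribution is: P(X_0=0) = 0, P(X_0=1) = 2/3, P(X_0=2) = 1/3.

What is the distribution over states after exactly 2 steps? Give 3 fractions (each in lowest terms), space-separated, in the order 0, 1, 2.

Propagating the distribution step by step (d_{t+1} = d_t * P):
d_0 = (0=0, 1=2/3, 2=1/3)
  d_1[0] = 0*2/7 + 2/3*1/7 + 1/3*4/7 = 2/7
  d_1[1] = 0*2/7 + 2/3*2/7 + 1/3*1/7 = 5/21
  d_1[2] = 0*3/7 + 2/3*4/7 + 1/3*2/7 = 10/21
d_1 = (0=2/7, 1=5/21, 2=10/21)
  d_2[0] = 2/7*2/7 + 5/21*1/7 + 10/21*4/7 = 19/49
  d_2[1] = 2/7*2/7 + 5/21*2/7 + 10/21*1/7 = 32/147
  d_2[2] = 2/7*3/7 + 5/21*4/7 + 10/21*2/7 = 58/147
d_2 = (0=19/49, 1=32/147, 2=58/147)

Answer: 19/49 32/147 58/147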